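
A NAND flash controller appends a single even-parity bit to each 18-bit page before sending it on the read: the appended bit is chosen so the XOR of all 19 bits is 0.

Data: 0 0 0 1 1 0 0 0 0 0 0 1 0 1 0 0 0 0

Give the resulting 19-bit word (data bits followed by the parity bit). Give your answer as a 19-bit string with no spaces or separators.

XOR of the 18 data bits: 0⊕0⊕0⊕1⊕1⊕0⊕0⊕0⊕0⊕0⊕0⊕1⊕0⊕1⊕0⊕0⊕0⊕0 = 0
Parity bit = 0 (so all 19 bits XOR to 0).

0001100000010100000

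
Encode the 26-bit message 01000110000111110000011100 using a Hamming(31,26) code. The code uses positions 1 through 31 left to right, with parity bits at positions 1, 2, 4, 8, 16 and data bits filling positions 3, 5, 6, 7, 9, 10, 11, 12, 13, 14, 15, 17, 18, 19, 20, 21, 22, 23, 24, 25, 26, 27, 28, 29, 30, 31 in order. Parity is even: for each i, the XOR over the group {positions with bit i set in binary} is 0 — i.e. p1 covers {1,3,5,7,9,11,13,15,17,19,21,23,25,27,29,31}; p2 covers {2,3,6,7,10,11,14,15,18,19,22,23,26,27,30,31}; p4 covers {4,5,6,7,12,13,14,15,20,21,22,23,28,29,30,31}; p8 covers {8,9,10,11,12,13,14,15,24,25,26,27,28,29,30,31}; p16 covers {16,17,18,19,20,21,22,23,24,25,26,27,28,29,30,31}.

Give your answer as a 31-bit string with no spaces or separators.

1101100101100000111110000011100

Place data at non-parity positions: p1 p2 0 p4 1 0 0 p8 0 1 1 0 0 0 0 p16 1 1 1 1 1 0 0 0 0 0 1 1 1 0 0
p1 (pos 1,3,5,7,9,11,13,15,17,19,21,23,25,27,29,31): XOR of data positions = 0⊕1⊕0⊕0⊕1⊕0⊕0⊕1⊕1⊕1⊕0⊕0⊕1⊕1⊕0 = 1
p2 (pos 2,3,6,7,10,11,14,15,18,19,22,23,26,27,30,31): XOR of data positions = 0⊕0⊕0⊕1⊕1⊕0⊕0⊕1⊕1⊕0⊕0⊕0⊕1⊕0⊕0 = 1
p4 (pos 4,5,6,7,12,13,14,15,20,21,22,23,28,29,30,31): XOR of data positions = 1⊕0⊕0⊕0⊕0⊕0⊕0⊕1⊕1⊕0⊕0⊕1⊕1⊕0⊕0 = 1
p8 (pos 8,9,10,11,12,13,14,15,24,25,26,27,28,29,30,31): XOR of data positions = 0⊕1⊕1⊕0⊕0⊕0⊕0⊕0⊕0⊕0⊕1⊕1⊕1⊕0⊕0 = 1
p16 (pos 16,17,18,19,20,21,22,23,24,25,26,27,28,29,30,31): XOR of data positions = 1⊕1⊕1⊕1⊕1⊕0⊕0⊕0⊕0⊕0⊕1⊕1⊕1⊕0⊕0 = 0
Codeword: 1101100101100000111110000011100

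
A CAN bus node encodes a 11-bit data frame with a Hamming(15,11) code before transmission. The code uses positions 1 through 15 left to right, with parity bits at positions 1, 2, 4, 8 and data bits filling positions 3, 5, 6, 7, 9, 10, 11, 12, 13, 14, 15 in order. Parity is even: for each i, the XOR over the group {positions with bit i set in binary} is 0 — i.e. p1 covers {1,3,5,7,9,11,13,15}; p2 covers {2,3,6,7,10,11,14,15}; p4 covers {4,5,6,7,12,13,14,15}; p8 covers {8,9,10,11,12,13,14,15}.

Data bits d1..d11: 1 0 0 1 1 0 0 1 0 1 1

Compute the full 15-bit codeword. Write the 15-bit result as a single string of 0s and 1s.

Place data at non-parity positions: p1 p2 1 p4 0 0 1 p8 1 0 0 1 0 1 1
p1 (pos 1,3,5,7,9,11,13,15): XOR of data positions = 1⊕0⊕1⊕1⊕0⊕0⊕1 = 0
p2 (pos 2,3,6,7,10,11,14,15): XOR of data positions = 1⊕0⊕1⊕0⊕0⊕1⊕1 = 0
p4 (pos 4,5,6,7,12,13,14,15): XOR of data positions = 0⊕0⊕1⊕1⊕0⊕1⊕1 = 0
p8 (pos 8,9,10,11,12,13,14,15): XOR of data positions = 1⊕0⊕0⊕1⊕0⊕1⊕1 = 0
Codeword: 001000101001011

001000101001011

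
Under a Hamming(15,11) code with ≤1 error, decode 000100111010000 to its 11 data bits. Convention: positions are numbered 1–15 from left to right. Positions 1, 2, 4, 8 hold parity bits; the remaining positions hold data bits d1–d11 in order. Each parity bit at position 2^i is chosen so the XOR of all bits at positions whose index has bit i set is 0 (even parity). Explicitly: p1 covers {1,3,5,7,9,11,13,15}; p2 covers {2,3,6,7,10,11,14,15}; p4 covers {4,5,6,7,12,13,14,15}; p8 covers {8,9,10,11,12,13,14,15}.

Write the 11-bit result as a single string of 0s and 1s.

s1 (pos 1,3,5,7,9,11,13,15): 0⊕0⊕0⊕1⊕1⊕1⊕0⊕0 = 1
s2 (pos 2,3,6,7,10,11,14,15): 0⊕0⊕0⊕1⊕0⊕1⊕0⊕0 = 0
s4 (pos 4,5,6,7,12,13,14,15): 1⊕0⊕0⊕1⊕0⊕0⊕0⊕0 = 0
s8 (pos 8,9,10,11,12,13,14,15): 1⊕1⊕0⊕1⊕0⊕0⊕0⊕0 = 1
Syndrome s8…s1 = 1001 → error at position 9.
Flip position 9: 000100111010000 → 000100110010000
Read data bits from positions 3,5,6,7,9,10,11,12,13,14,15: 00010010000

00010010000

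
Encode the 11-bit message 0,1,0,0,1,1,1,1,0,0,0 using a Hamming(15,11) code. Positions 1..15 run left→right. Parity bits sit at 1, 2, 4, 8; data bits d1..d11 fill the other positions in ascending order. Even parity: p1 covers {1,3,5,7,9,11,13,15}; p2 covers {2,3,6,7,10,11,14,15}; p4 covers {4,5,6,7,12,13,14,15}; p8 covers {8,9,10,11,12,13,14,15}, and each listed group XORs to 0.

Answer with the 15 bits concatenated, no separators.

100010001111000

Place data at non-parity positions: p1 p2 0 p4 1 0 0 p8 1 1 1 1 0 0 0
p1 (pos 1,3,5,7,9,11,13,15): XOR of data positions = 0⊕1⊕0⊕1⊕1⊕0⊕0 = 1
p2 (pos 2,3,6,7,10,11,14,15): XOR of data positions = 0⊕0⊕0⊕1⊕1⊕0⊕0 = 0
p4 (pos 4,5,6,7,12,13,14,15): XOR of data positions = 1⊕0⊕0⊕1⊕0⊕0⊕0 = 0
p8 (pos 8,9,10,11,12,13,14,15): XOR of data positions = 1⊕1⊕1⊕1⊕0⊕0⊕0 = 0
Codeword: 100010001111000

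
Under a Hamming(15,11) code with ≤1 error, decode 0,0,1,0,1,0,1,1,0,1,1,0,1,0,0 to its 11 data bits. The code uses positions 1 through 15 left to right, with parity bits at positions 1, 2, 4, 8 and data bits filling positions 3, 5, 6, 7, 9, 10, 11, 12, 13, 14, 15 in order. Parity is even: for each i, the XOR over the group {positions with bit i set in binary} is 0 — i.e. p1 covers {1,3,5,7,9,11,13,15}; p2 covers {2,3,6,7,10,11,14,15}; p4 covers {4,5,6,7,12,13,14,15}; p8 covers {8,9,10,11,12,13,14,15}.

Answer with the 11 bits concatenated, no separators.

s1 (pos 1,3,5,7,9,11,13,15): 0⊕1⊕1⊕1⊕0⊕1⊕1⊕0 = 1
s2 (pos 2,3,6,7,10,11,14,15): 0⊕1⊕0⊕1⊕1⊕1⊕0⊕0 = 0
s4 (pos 4,5,6,7,12,13,14,15): 0⊕1⊕0⊕1⊕0⊕1⊕0⊕0 = 1
s8 (pos 8,9,10,11,12,13,14,15): 1⊕0⊕1⊕1⊕0⊕1⊕0⊕0 = 0
Syndrome s8…s1 = 0101 → error at position 5.
Flip position 5: 001010110110100 → 001000110110100
Read data bits from positions 3,5,6,7,9,10,11,12,13,14,15: 10010110100

10010110100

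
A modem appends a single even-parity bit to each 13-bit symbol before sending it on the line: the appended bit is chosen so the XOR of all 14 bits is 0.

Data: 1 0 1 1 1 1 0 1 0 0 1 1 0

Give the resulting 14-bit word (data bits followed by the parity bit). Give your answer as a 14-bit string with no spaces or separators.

10111101001100

XOR of the 13 data bits: 1⊕0⊕1⊕1⊕1⊕1⊕0⊕1⊕0⊕0⊕1⊕1⊕0 = 0
Parity bit = 0 (so all 14 bits XOR to 0).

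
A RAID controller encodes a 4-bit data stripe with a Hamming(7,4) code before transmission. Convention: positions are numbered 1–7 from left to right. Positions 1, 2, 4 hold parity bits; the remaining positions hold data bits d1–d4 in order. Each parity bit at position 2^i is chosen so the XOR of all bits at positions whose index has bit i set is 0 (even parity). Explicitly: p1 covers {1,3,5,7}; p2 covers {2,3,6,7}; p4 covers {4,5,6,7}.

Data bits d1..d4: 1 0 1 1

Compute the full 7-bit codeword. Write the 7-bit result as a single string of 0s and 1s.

Place data at non-parity positions: p1 p2 1 p4 0 1 1
p1 (pos 1,3,5,7): XOR of data positions = 1⊕0⊕1 = 0
p2 (pos 2,3,6,7): XOR of data positions = 1⊕1⊕1 = 1
p4 (pos 4,5,6,7): XOR of data positions = 0⊕1⊕1 = 0
Codeword: 0110011

0110011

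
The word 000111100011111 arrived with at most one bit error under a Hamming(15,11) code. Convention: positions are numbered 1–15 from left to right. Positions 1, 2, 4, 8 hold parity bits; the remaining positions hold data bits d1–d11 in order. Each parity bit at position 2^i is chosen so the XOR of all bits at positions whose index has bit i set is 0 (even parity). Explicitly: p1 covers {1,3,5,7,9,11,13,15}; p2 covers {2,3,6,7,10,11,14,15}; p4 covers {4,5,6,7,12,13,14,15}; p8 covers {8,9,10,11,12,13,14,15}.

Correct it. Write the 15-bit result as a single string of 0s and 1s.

s1 (pos 1,3,5,7,9,11,13,15): 0⊕0⊕1⊕1⊕0⊕1⊕1⊕1 = 1
s2 (pos 2,3,6,7,10,11,14,15): 0⊕0⊕1⊕1⊕0⊕1⊕1⊕1 = 1
s4 (pos 4,5,6,7,12,13,14,15): 1⊕1⊕1⊕1⊕1⊕1⊕1⊕1 = 0
s8 (pos 8,9,10,11,12,13,14,15): 0⊕0⊕0⊕1⊕1⊕1⊕1⊕1 = 1
Syndrome s8…s1 = 1011 → error at position 11.
Flip position 11: 000111100011111 → 000111100001111

000111100001111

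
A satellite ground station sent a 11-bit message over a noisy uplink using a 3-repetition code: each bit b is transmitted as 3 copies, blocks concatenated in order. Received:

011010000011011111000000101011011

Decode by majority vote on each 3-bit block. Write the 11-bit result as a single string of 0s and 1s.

10011100111

Block 1 (011): 2 ones → 1
Block 2 (010): 1 one → 0
Block 3 (000): 0 ones → 0
Block 4 (011): 2 ones → 1
Block 5 (011): 2 ones → 1
Block 6 (111): 3 ones → 1
Block 7 (000): 0 ones → 0
Block 8 (000): 0 ones → 0
Block 9 (101): 2 ones → 1
Block 10 (011): 2 ones → 1
Block 11 (011): 2 ones → 1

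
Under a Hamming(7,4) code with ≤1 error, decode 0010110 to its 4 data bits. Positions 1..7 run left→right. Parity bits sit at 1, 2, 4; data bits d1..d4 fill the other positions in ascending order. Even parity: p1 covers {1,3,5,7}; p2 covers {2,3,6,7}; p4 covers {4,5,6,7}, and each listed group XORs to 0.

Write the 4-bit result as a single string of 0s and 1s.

s1 (pos 1,3,5,7): 0⊕1⊕1⊕0 = 0
s2 (pos 2,3,6,7): 0⊕1⊕1⊕0 = 0
s4 (pos 4,5,6,7): 0⊕1⊕1⊕0 = 0
Syndrome s4…s1 = 000 → no error.
Read data bits from positions 3,5,6,7: 1110

1110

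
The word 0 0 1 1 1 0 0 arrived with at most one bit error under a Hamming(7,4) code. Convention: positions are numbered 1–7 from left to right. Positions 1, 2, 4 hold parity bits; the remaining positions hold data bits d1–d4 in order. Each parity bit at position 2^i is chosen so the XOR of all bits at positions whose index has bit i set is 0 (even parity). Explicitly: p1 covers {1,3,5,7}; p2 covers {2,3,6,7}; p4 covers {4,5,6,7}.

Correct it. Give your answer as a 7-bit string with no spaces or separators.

s1 (pos 1,3,5,7): 0⊕1⊕1⊕0 = 0
s2 (pos 2,3,6,7): 0⊕1⊕0⊕0 = 1
s4 (pos 4,5,6,7): 1⊕1⊕0⊕0 = 0
Syndrome s4…s1 = 010 → error at position 2.
Flip position 2: 0011100 → 0111100

0111100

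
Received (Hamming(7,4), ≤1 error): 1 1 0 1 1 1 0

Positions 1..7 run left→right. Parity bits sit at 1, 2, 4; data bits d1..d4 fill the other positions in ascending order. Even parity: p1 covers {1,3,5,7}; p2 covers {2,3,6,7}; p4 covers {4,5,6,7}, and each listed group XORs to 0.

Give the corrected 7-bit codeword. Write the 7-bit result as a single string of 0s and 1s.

s1 (pos 1,3,5,7): 1⊕0⊕1⊕0 = 0
s2 (pos 2,3,6,7): 1⊕0⊕1⊕0 = 0
s4 (pos 4,5,6,7): 1⊕1⊕1⊕0 = 1
Syndrome s4…s1 = 100 → error at position 4.
Flip position 4: 1101110 → 1100110

1100110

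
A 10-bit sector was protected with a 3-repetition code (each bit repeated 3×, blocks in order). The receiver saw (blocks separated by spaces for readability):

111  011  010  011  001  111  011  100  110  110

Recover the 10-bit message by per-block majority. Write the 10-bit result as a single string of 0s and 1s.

1101011011

Block 1 (111): 3 ones → 1
Block 2 (011): 2 ones → 1
Block 3 (010): 1 one → 0
Block 4 (011): 2 ones → 1
Block 5 (001): 1 one → 0
Block 6 (111): 3 ones → 1
Block 7 (011): 2 ones → 1
Block 8 (100): 1 one → 0
Block 9 (110): 2 ones → 1
Block 10 (110): 2 ones → 1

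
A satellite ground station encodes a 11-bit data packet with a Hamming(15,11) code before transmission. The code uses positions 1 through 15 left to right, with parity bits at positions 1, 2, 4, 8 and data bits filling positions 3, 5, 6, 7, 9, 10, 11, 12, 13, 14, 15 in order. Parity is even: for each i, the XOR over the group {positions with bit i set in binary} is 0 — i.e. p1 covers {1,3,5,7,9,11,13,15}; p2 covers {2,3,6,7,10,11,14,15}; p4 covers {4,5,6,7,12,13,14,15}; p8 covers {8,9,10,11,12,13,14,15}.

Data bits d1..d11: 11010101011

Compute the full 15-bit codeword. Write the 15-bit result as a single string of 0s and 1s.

011110100101011

Place data at non-parity positions: p1 p2 1 p4 1 0 1 p8 0 1 0 1 0 1 1
p1 (pos 1,3,5,7,9,11,13,15): XOR of data positions = 1⊕1⊕1⊕0⊕0⊕0⊕1 = 0
p2 (pos 2,3,6,7,10,11,14,15): XOR of data positions = 1⊕0⊕1⊕1⊕0⊕1⊕1 = 1
p4 (pos 4,5,6,7,12,13,14,15): XOR of data positions = 1⊕0⊕1⊕1⊕0⊕1⊕1 = 1
p8 (pos 8,9,10,11,12,13,14,15): XOR of data positions = 0⊕1⊕0⊕1⊕0⊕1⊕1 = 0
Codeword: 011110100101011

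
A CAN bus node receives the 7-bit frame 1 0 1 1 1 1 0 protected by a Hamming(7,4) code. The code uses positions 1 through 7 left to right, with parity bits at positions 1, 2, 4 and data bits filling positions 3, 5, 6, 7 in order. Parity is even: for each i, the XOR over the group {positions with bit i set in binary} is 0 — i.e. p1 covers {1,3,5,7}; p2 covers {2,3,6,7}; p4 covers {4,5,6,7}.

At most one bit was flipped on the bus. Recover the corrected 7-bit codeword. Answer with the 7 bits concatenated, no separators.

1011010

s1 (pos 1,3,5,7): 1⊕1⊕1⊕0 = 1
s2 (pos 2,3,6,7): 0⊕1⊕1⊕0 = 0
s4 (pos 4,5,6,7): 1⊕1⊕1⊕0 = 1
Syndrome s4…s1 = 101 → error at position 5.
Flip position 5: 1011110 → 1011010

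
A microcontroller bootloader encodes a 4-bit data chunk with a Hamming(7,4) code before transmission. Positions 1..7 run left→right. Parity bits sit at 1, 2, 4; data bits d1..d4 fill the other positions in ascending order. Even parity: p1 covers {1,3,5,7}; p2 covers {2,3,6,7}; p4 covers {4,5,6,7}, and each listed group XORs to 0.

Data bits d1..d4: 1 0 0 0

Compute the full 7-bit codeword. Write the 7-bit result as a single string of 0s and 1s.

Place data at non-parity positions: p1 p2 1 p4 0 0 0
p1 (pos 1,3,5,7): XOR of data positions = 1⊕0⊕0 = 1
p2 (pos 2,3,6,7): XOR of data positions = 1⊕0⊕0 = 1
p4 (pos 4,5,6,7): XOR of data positions = 0⊕0⊕0 = 0
Codeword: 1110000

1110000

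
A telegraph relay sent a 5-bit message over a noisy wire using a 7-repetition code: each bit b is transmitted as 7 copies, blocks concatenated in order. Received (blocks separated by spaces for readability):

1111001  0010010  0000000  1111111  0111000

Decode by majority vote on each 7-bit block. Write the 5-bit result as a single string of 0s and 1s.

10010

Block 1 (1111001): 5 ones → 1
Block 2 (0010010): 2 ones → 0
Block 3 (0000000): 0 ones → 0
Block 4 (1111111): 7 ones → 1
Block 5 (0111000): 3 ones → 0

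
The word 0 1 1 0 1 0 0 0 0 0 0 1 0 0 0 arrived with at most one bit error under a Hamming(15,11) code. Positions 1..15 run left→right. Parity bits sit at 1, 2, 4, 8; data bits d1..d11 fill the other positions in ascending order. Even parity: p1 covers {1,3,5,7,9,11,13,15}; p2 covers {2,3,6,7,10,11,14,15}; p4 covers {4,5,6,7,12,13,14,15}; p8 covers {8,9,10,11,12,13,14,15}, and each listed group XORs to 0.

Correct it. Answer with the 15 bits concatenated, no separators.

011010010001000

s1 (pos 1,3,5,7,9,11,13,15): 0⊕1⊕1⊕0⊕0⊕0⊕0⊕0 = 0
s2 (pos 2,3,6,7,10,11,14,15): 1⊕1⊕0⊕0⊕0⊕0⊕0⊕0 = 0
s4 (pos 4,5,6,7,12,13,14,15): 0⊕1⊕0⊕0⊕1⊕0⊕0⊕0 = 0
s8 (pos 8,9,10,11,12,13,14,15): 0⊕0⊕0⊕0⊕1⊕0⊕0⊕0 = 1
Syndrome s8…s1 = 1000 → error at position 8.
Flip position 8: 011010000001000 → 011010010001000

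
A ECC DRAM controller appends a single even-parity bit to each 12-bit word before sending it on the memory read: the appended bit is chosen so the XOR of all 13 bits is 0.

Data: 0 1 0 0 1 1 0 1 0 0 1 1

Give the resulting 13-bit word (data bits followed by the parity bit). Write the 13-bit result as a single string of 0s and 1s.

XOR of the 12 data bits: 0⊕1⊕0⊕0⊕1⊕1⊕0⊕1⊕0⊕0⊕1⊕1 = 0
Parity bit = 0 (so all 13 bits XOR to 0).

0100110100110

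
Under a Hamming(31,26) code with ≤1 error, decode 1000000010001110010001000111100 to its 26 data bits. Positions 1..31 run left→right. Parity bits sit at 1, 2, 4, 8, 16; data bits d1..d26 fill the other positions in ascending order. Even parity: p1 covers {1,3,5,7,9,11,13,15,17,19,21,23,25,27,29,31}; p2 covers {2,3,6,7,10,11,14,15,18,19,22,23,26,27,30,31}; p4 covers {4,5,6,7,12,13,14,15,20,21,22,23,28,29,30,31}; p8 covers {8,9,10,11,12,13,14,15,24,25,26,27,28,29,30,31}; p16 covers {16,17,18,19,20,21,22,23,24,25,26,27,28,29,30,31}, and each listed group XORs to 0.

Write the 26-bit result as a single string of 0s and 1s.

s1 (pos 1,3,5,7,9,11,13,15,17,19,21,23,25,27,29,31): 1⊕0⊕0⊕0⊕1⊕0⊕1⊕1⊕0⊕0⊕0⊕0⊕0⊕1⊕1⊕0 = 0
s2 (pos 2,3,6,7,10,11,14,15,18,19,22,23,26,27,30,31): 0⊕0⊕0⊕0⊕0⊕0⊕1⊕1⊕1⊕0⊕1⊕0⊕1⊕1⊕0⊕0 = 0
s4 (pos 4,5,6,7,12,13,14,15,20,21,22,23,28,29,30,31): 0⊕0⊕0⊕0⊕0⊕1⊕1⊕1⊕0⊕0⊕1⊕0⊕1⊕1⊕0⊕0 = 0
s8 (pos 8,9,10,11,12,13,14,15,24,25,26,27,28,29,30,31): 0⊕1⊕0⊕0⊕0⊕1⊕1⊕1⊕0⊕0⊕1⊕1⊕1⊕1⊕0⊕0 = 0
s16 (pos 16,17,18,19,20,21,22,23,24,25,26,27,28,29,30,31): 0⊕0⊕1⊕0⊕0⊕0⊕1⊕0⊕0⊕0⊕1⊕1⊕1⊕1⊕0⊕0 = 0
Syndrome s16…s1 = 00000 → no error.
Read data bits from positions 3,5,6,7,9,10,11,12,13,14,15,17,18,19,20,21,22,23,24,25,26,27,28,29,30,31: 00001000111010001000111100

00001000111010001000111100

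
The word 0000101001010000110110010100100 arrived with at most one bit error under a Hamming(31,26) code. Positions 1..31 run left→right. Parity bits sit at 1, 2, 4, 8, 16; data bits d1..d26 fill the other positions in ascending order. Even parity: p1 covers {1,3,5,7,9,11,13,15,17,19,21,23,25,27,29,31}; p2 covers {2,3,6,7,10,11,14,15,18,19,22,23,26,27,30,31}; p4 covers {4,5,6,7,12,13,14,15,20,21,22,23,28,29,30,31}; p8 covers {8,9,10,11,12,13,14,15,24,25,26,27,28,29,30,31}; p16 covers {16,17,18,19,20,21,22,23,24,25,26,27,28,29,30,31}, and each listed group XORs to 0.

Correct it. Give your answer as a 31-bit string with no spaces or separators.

s1 (pos 1,3,5,7,9,11,13,15,17,19,21,23,25,27,29,31): 0⊕0⊕1⊕1⊕0⊕0⊕0⊕0⊕1⊕0⊕1⊕0⊕0⊕0⊕1⊕0 = 1
s2 (pos 2,3,6,7,10,11,14,15,18,19,22,23,26,27,30,31): 0⊕0⊕0⊕1⊕1⊕0⊕0⊕0⊕1⊕0⊕0⊕0⊕1⊕0⊕0⊕0 = 0
s4 (pos 4,5,6,7,12,13,14,15,20,21,22,23,28,29,30,31): 0⊕1⊕0⊕1⊕1⊕0⊕0⊕0⊕1⊕1⊕0⊕0⊕0⊕1⊕0⊕0 = 0
s8 (pos 8,9,10,11,12,13,14,15,24,25,26,27,28,29,30,31): 0⊕0⊕1⊕0⊕1⊕0⊕0⊕0⊕1⊕0⊕1⊕0⊕0⊕1⊕0⊕0 = 1
s16 (pos 16,17,18,19,20,21,22,23,24,25,26,27,28,29,30,31): 0⊕1⊕1⊕0⊕1⊕1⊕0⊕0⊕1⊕0⊕1⊕0⊕0⊕1⊕0⊕0 = 1
Syndrome s16…s1 = 11001 → error at position 25.
Flip position 25: 0000101001010000110110010100100 → 0000101001010000110110011100100

0000101001010000110110011100100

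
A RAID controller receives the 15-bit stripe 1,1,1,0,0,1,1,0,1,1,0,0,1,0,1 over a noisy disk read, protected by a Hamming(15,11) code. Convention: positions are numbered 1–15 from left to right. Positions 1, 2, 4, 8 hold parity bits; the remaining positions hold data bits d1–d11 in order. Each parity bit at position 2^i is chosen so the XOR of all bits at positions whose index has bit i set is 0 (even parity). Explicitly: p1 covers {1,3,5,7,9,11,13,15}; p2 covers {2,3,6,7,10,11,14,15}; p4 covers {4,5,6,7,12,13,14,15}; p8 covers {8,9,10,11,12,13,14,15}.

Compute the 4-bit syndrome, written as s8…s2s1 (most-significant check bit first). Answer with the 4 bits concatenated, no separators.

0000

s1 (pos 1,3,5,7,9,11,13,15): 1⊕1⊕0⊕1⊕1⊕0⊕1⊕1 = 0
s2 (pos 2,3,6,7,10,11,14,15): 1⊕1⊕1⊕1⊕1⊕0⊕0⊕1 = 0
s4 (pos 4,5,6,7,12,13,14,15): 0⊕0⊕1⊕1⊕0⊕1⊕0⊕1 = 0
s8 (pos 8,9,10,11,12,13,14,15): 0⊕1⊕1⊕0⊕0⊕1⊕0⊕1 = 0
Syndrome s8…s1 = 0000 → no error.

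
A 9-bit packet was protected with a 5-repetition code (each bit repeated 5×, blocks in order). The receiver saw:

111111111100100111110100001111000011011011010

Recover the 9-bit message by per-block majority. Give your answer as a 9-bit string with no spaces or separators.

Block 1 (11111): 5 ones → 1
Block 2 (11111): 5 ones → 1
Block 3 (00100): 1 one → 0
Block 4 (11111): 5 ones → 1
Block 5 (01000): 1 one → 0
Block 6 (01111): 4 ones → 1
Block 7 (00001): 1 one → 0
Block 8 (10110): 3 ones → 1
Block 9 (11010): 3 ones → 1

110101011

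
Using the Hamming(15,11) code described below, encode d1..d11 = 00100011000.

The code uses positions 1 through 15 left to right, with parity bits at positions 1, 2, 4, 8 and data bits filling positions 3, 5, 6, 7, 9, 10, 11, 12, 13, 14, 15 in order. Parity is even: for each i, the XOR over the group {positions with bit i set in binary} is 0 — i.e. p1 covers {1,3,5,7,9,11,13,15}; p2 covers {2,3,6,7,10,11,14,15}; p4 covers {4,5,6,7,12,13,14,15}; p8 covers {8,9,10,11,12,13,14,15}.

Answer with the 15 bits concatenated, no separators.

Place data at non-parity positions: p1 p2 0 p4 0 1 0 p8 0 0 1 1 0 0 0
p1 (pos 1,3,5,7,9,11,13,15): XOR of data positions = 0⊕0⊕0⊕0⊕1⊕0⊕0 = 1
p2 (pos 2,3,6,7,10,11,14,15): XOR of data positions = 0⊕1⊕0⊕0⊕1⊕0⊕0 = 0
p4 (pos 4,5,6,7,12,13,14,15): XOR of data positions = 0⊕1⊕0⊕1⊕0⊕0⊕0 = 0
p8 (pos 8,9,10,11,12,13,14,15): XOR of data positions = 0⊕0⊕1⊕1⊕0⊕0⊕0 = 0
Codeword: 100001000011000

100001000011000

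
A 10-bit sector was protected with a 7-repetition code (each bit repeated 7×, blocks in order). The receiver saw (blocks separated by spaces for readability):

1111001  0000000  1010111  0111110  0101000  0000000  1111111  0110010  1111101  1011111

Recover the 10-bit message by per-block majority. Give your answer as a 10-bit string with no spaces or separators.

Block 1 (1111001): 5 ones → 1
Block 2 (0000000): 0 ones → 0
Block 3 (1010111): 5 ones → 1
Block 4 (0111110): 5 ones → 1
Block 5 (0101000): 2 ones → 0
Block 6 (0000000): 0 ones → 0
Block 7 (1111111): 7 ones → 1
Block 8 (0110010): 3 ones → 0
Block 9 (1111101): 6 ones → 1
Block 10 (1011111): 6 ones → 1

1011001011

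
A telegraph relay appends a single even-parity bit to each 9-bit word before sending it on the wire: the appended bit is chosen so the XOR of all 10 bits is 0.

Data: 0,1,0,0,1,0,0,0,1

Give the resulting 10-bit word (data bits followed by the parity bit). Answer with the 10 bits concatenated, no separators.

XOR of the 9 data bits: 0⊕1⊕0⊕0⊕1⊕0⊕0⊕0⊕1 = 1
Parity bit = 1 (so all 10 bits XOR to 0).

0100100011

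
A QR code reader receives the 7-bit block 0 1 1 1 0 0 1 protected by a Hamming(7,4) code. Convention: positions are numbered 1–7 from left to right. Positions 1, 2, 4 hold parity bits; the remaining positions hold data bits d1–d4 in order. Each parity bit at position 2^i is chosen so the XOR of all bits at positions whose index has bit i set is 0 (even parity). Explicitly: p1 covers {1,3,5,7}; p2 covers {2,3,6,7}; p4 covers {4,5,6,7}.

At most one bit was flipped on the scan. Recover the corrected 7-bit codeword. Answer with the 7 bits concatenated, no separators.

s1 (pos 1,3,5,7): 0⊕1⊕0⊕1 = 0
s2 (pos 2,3,6,7): 1⊕1⊕0⊕1 = 1
s4 (pos 4,5,6,7): 1⊕0⊕0⊕1 = 0
Syndrome s4…s1 = 010 → error at position 2.
Flip position 2: 0111001 → 0011001

0011001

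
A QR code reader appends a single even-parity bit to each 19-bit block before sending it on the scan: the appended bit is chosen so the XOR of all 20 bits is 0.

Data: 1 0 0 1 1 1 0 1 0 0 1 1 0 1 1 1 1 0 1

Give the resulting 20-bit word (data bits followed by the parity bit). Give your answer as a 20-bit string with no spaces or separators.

10011101001101111010

XOR of the 19 data bits: 1⊕0⊕0⊕1⊕1⊕1⊕0⊕1⊕0⊕0⊕1⊕1⊕0⊕1⊕1⊕1⊕1⊕0⊕1 = 0
Parity bit = 0 (so all 20 bits XOR to 0).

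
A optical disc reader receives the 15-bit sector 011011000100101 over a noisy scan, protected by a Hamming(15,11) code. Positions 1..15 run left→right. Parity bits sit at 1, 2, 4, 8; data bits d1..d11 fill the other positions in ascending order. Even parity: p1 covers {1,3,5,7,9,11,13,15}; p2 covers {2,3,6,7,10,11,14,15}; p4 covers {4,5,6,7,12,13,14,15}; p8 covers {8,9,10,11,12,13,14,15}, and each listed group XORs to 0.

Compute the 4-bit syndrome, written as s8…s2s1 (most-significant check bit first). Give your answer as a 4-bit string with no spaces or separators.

1010

s1 (pos 1,3,5,7,9,11,13,15): 0⊕1⊕1⊕0⊕0⊕0⊕1⊕1 = 0
s2 (pos 2,3,6,7,10,11,14,15): 1⊕1⊕1⊕0⊕1⊕0⊕0⊕1 = 1
s4 (pos 4,5,6,7,12,13,14,15): 0⊕1⊕1⊕0⊕0⊕1⊕0⊕1 = 0
s8 (pos 8,9,10,11,12,13,14,15): 0⊕0⊕1⊕0⊕0⊕1⊕0⊕1 = 1
Syndrome s8…s1 = 1010 → error at position 10.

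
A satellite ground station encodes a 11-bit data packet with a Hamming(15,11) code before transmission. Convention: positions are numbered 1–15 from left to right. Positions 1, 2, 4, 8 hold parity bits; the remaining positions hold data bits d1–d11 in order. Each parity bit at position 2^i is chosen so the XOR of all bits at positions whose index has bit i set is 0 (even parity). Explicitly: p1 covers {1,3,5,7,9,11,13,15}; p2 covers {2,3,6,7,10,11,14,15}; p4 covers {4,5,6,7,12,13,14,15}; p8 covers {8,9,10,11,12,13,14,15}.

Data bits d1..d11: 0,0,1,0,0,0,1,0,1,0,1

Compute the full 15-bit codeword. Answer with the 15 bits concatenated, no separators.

110101010010101

Place data at non-parity positions: p1 p2 0 p4 0 1 0 p8 0 0 1 0 1 0 1
p1 (pos 1,3,5,7,9,11,13,15): XOR of data positions = 0⊕0⊕0⊕0⊕1⊕1⊕1 = 1
p2 (pos 2,3,6,7,10,11,14,15): XOR of data positions = 0⊕1⊕0⊕0⊕1⊕0⊕1 = 1
p4 (pos 4,5,6,7,12,13,14,15): XOR of data positions = 0⊕1⊕0⊕0⊕1⊕0⊕1 = 1
p8 (pos 8,9,10,11,12,13,14,15): XOR of data positions = 0⊕0⊕1⊕0⊕1⊕0⊕1 = 1
Codeword: 110101010010101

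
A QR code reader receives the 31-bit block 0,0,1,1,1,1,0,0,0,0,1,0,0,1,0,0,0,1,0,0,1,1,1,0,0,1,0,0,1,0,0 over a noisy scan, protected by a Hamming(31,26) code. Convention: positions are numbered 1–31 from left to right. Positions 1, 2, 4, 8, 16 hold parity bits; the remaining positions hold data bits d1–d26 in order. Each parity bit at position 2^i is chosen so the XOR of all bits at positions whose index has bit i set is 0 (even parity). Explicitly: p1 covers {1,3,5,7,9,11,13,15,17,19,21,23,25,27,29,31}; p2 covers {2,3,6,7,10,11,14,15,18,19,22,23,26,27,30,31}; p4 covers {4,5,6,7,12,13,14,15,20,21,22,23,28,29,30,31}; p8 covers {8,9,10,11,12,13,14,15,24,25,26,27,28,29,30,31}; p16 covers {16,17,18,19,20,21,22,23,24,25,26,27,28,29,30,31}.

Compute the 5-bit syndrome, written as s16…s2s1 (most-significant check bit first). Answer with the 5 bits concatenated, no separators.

00000

s1 (pos 1,3,5,7,9,11,13,15,17,19,21,23,25,27,29,31): 0⊕1⊕1⊕0⊕0⊕1⊕0⊕0⊕0⊕0⊕1⊕1⊕0⊕0⊕1⊕0 = 0
s2 (pos 2,3,6,7,10,11,14,15,18,19,22,23,26,27,30,31): 0⊕1⊕1⊕0⊕0⊕1⊕1⊕0⊕1⊕0⊕1⊕1⊕1⊕0⊕0⊕0 = 0
s4 (pos 4,5,6,7,12,13,14,15,20,21,22,23,28,29,30,31): 1⊕1⊕1⊕0⊕0⊕0⊕1⊕0⊕0⊕1⊕1⊕1⊕0⊕1⊕0⊕0 = 0
s8 (pos 8,9,10,11,12,13,14,15,24,25,26,27,28,29,30,31): 0⊕0⊕0⊕1⊕0⊕0⊕1⊕0⊕0⊕0⊕1⊕0⊕0⊕1⊕0⊕0 = 0
s16 (pos 16,17,18,19,20,21,22,23,24,25,26,27,28,29,30,31): 0⊕0⊕1⊕0⊕0⊕1⊕1⊕1⊕0⊕0⊕1⊕0⊕0⊕1⊕0⊕0 = 0
Syndrome s16…s1 = 00000 → no error.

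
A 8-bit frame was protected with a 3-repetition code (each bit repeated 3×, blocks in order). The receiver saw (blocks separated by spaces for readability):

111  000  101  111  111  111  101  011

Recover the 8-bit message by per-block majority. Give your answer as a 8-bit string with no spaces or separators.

Block 1 (111): 3 ones → 1
Block 2 (000): 0 ones → 0
Block 3 (101): 2 ones → 1
Block 4 (111): 3 ones → 1
Block 5 (111): 3 ones → 1
Block 6 (111): 3 ones → 1
Block 7 (101): 2 ones → 1
Block 8 (011): 2 ones → 1

10111111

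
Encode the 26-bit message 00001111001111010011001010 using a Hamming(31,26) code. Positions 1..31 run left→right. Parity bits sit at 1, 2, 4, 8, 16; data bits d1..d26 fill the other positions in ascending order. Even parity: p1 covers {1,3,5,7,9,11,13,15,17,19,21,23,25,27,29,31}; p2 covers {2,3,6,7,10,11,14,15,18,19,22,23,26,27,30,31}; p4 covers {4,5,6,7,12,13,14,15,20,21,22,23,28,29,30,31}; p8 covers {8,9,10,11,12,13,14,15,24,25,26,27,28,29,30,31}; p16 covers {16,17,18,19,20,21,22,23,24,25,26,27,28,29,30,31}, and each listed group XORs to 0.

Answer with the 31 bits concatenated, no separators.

1001000111110010111010011001010

Place data at non-parity positions: p1 p2 0 p4 0 0 0 p8 1 1 1 1 0 0 1 p16 1 1 1 0 1 0 0 1 1 0 0 1 0 1 0
p1 (pos 1,3,5,7,9,11,13,15,17,19,21,23,25,27,29,31): XOR of data positions = 0⊕0⊕0⊕1⊕1⊕0⊕1⊕1⊕1⊕1⊕0⊕1⊕0⊕0⊕0 = 1
p2 (pos 2,3,6,7,10,11,14,15,18,19,22,23,26,27,30,31): XOR of data positions = 0⊕0⊕0⊕1⊕1⊕0⊕1⊕1⊕1⊕0⊕0⊕0⊕0⊕1⊕0 = 0
p4 (pos 4,5,6,7,12,13,14,15,20,21,22,23,28,29,30,31): XOR of data positions = 0⊕0⊕0⊕1⊕0⊕0⊕1⊕0⊕1⊕0⊕0⊕1⊕0⊕1⊕0 = 1
p8 (pos 8,9,10,11,12,13,14,15,24,25,26,27,28,29,30,31): XOR of data positions = 1⊕1⊕1⊕1⊕0⊕0⊕1⊕1⊕1⊕0⊕0⊕1⊕0⊕1⊕0 = 1
p16 (pos 16,17,18,19,20,21,22,23,24,25,26,27,28,29,30,31): XOR of data positions = 1⊕1⊕1⊕0⊕1⊕0⊕0⊕1⊕1⊕0⊕0⊕1⊕0⊕1⊕0 = 0
Codeword: 1001000111110010111010011001010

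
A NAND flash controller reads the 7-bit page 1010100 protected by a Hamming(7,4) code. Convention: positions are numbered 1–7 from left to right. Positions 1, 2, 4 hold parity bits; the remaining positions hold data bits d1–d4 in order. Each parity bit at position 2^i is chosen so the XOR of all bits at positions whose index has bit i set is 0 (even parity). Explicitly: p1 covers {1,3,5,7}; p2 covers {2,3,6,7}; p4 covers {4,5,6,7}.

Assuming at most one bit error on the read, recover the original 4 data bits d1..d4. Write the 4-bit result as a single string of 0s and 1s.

1101

s1 (pos 1,3,5,7): 1⊕1⊕1⊕0 = 1
s2 (pos 2,3,6,7): 0⊕1⊕0⊕0 = 1
s4 (pos 4,5,6,7): 0⊕1⊕0⊕0 = 1
Syndrome s4…s1 = 111 → error at position 7.
Flip position 7: 1010100 → 1010101
Read data bits from positions 3,5,6,7: 1101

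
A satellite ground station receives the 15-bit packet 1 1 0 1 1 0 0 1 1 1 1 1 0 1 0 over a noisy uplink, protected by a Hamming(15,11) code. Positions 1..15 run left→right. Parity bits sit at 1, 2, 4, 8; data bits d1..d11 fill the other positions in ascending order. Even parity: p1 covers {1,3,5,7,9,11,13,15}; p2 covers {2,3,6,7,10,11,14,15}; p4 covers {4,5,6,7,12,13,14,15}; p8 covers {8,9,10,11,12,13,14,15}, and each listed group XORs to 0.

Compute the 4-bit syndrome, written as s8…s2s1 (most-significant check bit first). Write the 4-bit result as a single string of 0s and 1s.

0000

s1 (pos 1,3,5,7,9,11,13,15): 1⊕0⊕1⊕0⊕1⊕1⊕0⊕0 = 0
s2 (pos 2,3,6,7,10,11,14,15): 1⊕0⊕0⊕0⊕1⊕1⊕1⊕0 = 0
s4 (pos 4,5,6,7,12,13,14,15): 1⊕1⊕0⊕0⊕1⊕0⊕1⊕0 = 0
s8 (pos 8,9,10,11,12,13,14,15): 1⊕1⊕1⊕1⊕1⊕0⊕1⊕0 = 0
Syndrome s8…s1 = 0000 → no error.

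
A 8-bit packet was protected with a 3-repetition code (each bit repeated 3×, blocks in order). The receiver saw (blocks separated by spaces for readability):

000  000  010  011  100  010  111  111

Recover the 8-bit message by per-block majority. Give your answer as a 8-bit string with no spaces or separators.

00010011

Block 1 (000): 0 ones → 0
Block 2 (000): 0 ones → 0
Block 3 (010): 1 one → 0
Block 4 (011): 2 ones → 1
Block 5 (100): 1 one → 0
Block 6 (010): 1 one → 0
Block 7 (111): 3 ones → 1
Block 8 (111): 3 ones → 1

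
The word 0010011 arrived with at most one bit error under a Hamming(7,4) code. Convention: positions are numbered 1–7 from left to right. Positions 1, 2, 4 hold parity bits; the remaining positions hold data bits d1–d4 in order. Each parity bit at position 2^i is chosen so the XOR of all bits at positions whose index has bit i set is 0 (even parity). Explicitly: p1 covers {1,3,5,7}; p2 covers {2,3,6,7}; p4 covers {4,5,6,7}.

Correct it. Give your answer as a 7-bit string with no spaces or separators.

0110011

s1 (pos 1,3,5,7): 0⊕1⊕0⊕1 = 0
s2 (pos 2,3,6,7): 0⊕1⊕1⊕1 = 1
s4 (pos 4,5,6,7): 0⊕0⊕1⊕1 = 0
Syndrome s4…s1 = 010 → error at position 2.
Flip position 2: 0010011 → 0110011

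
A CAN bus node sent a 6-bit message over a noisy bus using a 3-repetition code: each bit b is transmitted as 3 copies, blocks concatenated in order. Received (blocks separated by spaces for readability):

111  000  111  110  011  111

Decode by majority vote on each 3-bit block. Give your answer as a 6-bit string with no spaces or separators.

Block 1 (111): 3 ones → 1
Block 2 (000): 0 ones → 0
Block 3 (111): 3 ones → 1
Block 4 (110): 2 ones → 1
Block 5 (011): 2 ones → 1
Block 6 (111): 3 ones → 1

101111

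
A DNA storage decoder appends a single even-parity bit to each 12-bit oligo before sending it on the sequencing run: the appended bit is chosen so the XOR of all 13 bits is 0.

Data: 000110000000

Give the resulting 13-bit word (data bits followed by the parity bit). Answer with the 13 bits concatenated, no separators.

0001100000000

XOR of the 12 data bits: 0⊕0⊕0⊕1⊕1⊕0⊕0⊕0⊕0⊕0⊕0⊕0 = 0
Parity bit = 0 (so all 13 bits XOR to 0).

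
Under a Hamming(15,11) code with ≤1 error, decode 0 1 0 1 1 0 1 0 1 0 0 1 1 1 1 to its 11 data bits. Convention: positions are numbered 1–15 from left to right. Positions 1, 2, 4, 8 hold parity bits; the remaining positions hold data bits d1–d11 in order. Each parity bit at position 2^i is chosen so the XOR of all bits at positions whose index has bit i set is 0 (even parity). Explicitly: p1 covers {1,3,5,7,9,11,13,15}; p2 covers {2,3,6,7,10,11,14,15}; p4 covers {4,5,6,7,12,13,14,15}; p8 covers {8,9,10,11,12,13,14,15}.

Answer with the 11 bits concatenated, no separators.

s1 (pos 1,3,5,7,9,11,13,15): 0⊕0⊕1⊕1⊕1⊕0⊕1⊕1 = 1
s2 (pos 2,3,6,7,10,11,14,15): 1⊕0⊕0⊕1⊕0⊕0⊕1⊕1 = 0
s4 (pos 4,5,6,7,12,13,14,15): 1⊕1⊕0⊕1⊕1⊕1⊕1⊕1 = 1
s8 (pos 8,9,10,11,12,13,14,15): 0⊕1⊕0⊕0⊕1⊕1⊕1⊕1 = 1
Syndrome s8…s1 = 1101 → error at position 13.
Flip position 13: 010110101001111 → 010110101001011
Read data bits from positions 3,5,6,7,9,10,11,12,13,14,15: 01011001011

01011001011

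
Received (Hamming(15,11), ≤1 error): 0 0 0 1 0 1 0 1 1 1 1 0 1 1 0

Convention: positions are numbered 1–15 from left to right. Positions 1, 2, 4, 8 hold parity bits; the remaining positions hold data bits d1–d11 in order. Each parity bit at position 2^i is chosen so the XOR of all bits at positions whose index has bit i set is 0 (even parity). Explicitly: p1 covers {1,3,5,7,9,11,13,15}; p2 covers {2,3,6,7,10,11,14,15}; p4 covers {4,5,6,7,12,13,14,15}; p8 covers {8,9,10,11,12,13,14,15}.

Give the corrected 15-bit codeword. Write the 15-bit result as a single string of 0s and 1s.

100101011110110

s1 (pos 1,3,5,7,9,11,13,15): 0⊕0⊕0⊕0⊕1⊕1⊕1⊕0 = 1
s2 (pos 2,3,6,7,10,11,14,15): 0⊕0⊕1⊕0⊕1⊕1⊕1⊕0 = 0
s4 (pos 4,5,6,7,12,13,14,15): 1⊕0⊕1⊕0⊕0⊕1⊕1⊕0 = 0
s8 (pos 8,9,10,11,12,13,14,15): 1⊕1⊕1⊕1⊕0⊕1⊕1⊕0 = 0
Syndrome s8…s1 = 0001 → error at position 1.
Flip position 1: 000101011110110 → 100101011110110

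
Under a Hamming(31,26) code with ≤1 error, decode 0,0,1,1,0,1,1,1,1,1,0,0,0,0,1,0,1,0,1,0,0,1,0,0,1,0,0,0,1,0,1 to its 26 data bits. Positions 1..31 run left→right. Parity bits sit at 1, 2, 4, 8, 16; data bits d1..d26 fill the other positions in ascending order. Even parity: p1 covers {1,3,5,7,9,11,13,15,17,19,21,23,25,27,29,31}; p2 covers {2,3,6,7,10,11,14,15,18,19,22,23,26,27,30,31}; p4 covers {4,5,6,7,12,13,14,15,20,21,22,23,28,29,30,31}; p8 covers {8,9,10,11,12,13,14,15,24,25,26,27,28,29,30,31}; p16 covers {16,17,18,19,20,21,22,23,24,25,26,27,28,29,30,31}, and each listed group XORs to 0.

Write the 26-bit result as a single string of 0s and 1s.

10111100101101001001000101

s1 (pos 1,3,5,7,9,11,13,15,17,19,21,23,25,27,29,31): 0⊕1⊕0⊕1⊕1⊕0⊕0⊕1⊕1⊕1⊕0⊕0⊕1⊕0⊕1⊕1 = 1
s2 (pos 2,3,6,7,10,11,14,15,18,19,22,23,26,27,30,31): 0⊕1⊕1⊕1⊕1⊕0⊕0⊕1⊕0⊕1⊕1⊕0⊕0⊕0⊕0⊕1 = 0
s4 (pos 4,5,6,7,12,13,14,15,20,21,22,23,28,29,30,31): 1⊕0⊕1⊕1⊕0⊕0⊕0⊕1⊕0⊕0⊕1⊕0⊕0⊕1⊕0⊕1 = 1
s8 (pos 8,9,10,11,12,13,14,15,24,25,26,27,28,29,30,31): 1⊕1⊕1⊕0⊕0⊕0⊕0⊕1⊕0⊕1⊕0⊕0⊕0⊕1⊕0⊕1 = 1
s16 (pos 16,17,18,19,20,21,22,23,24,25,26,27,28,29,30,31): 0⊕1⊕0⊕1⊕0⊕0⊕1⊕0⊕0⊕1⊕0⊕0⊕0⊕1⊕0⊕1 = 0
Syndrome s16…s1 = 01101 → error at position 13.
Flip position 13: 0011011111000010101001001000101 → 0011011111001010101001001000101
Read data bits from positions 3,5,6,7,9,10,11,12,13,14,15,17,18,19,20,21,22,23,24,25,26,27,28,29,30,31: 10111100101101001001000101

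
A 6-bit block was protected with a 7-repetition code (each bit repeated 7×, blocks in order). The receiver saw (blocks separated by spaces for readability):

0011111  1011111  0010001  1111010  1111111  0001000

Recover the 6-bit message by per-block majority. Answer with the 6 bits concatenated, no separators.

110110

Block 1 (0011111): 5 ones → 1
Block 2 (1011111): 6 ones → 1
Block 3 (0010001): 2 ones → 0
Block 4 (1111010): 5 ones → 1
Block 5 (1111111): 7 ones → 1
Block 6 (0001000): 1 one → 0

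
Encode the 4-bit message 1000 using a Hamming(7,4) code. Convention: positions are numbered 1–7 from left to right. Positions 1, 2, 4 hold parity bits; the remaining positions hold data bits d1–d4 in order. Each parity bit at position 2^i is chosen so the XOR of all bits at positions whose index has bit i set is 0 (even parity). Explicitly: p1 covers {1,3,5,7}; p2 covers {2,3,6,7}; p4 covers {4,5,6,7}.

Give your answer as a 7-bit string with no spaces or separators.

1110000

Place data at non-parity positions: p1 p2 1 p4 0 0 0
p1 (pos 1,3,5,7): XOR of data positions = 1⊕0⊕0 = 1
p2 (pos 2,3,6,7): XOR of data positions = 1⊕0⊕0 = 1
p4 (pos 4,5,6,7): XOR of data positions = 0⊕0⊕0 = 0
Codeword: 1110000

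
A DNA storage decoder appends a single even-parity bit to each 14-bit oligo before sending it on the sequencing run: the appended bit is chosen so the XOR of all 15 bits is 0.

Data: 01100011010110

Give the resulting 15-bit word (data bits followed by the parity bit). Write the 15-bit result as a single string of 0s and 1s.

XOR of the 14 data bits: 0⊕1⊕1⊕0⊕0⊕0⊕1⊕1⊕0⊕1⊕0⊕1⊕1⊕0 = 1
Parity bit = 1 (so all 15 bits XOR to 0).

011000110101101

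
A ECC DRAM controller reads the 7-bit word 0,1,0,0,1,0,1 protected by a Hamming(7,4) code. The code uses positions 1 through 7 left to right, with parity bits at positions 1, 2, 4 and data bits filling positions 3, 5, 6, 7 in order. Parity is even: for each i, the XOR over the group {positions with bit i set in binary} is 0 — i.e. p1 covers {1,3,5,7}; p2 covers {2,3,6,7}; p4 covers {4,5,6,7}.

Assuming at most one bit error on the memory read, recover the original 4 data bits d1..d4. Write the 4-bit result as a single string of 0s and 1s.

s1 (pos 1,3,5,7): 0⊕0⊕1⊕1 = 0
s2 (pos 2,3,6,7): 1⊕0⊕0⊕1 = 0
s4 (pos 4,5,6,7): 0⊕1⊕0⊕1 = 0
Syndrome s4…s1 = 000 → no error.
Read data bits from positions 3,5,6,7: 0101

0101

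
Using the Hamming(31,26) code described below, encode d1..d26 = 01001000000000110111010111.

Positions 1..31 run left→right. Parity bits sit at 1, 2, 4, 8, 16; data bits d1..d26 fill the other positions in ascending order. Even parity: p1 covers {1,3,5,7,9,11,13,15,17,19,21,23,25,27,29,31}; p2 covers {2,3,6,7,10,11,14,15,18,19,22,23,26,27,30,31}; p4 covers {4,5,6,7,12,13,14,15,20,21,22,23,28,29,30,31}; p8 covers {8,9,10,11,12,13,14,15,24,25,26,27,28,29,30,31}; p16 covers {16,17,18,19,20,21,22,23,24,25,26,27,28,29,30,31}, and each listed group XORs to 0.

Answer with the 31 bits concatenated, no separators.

Place data at non-parity positions: p1 p2 0 p4 1 0 0 p8 1 0 0 0 0 0 0 p16 0 0 0 1 1 0 1 1 1 0 1 0 1 1 1
p1 (pos 1,3,5,7,9,11,13,15,17,19,21,23,25,27,29,31): XOR of data positions = 0⊕1⊕0⊕1⊕0⊕0⊕0⊕0⊕0⊕1⊕1⊕1⊕1⊕1⊕1 = 0
p2 (pos 2,3,6,7,10,11,14,15,18,19,22,23,26,27,30,31): XOR of data positions = 0⊕0⊕0⊕0⊕0⊕0⊕0⊕0⊕0⊕0⊕1⊕0⊕1⊕1⊕1 = 0
p4 (pos 4,5,6,7,12,13,14,15,20,21,22,23,28,29,30,31): XOR of data positions = 1⊕0⊕0⊕0⊕0⊕0⊕0⊕1⊕1⊕0⊕1⊕0⊕1⊕1⊕1 = 1
p8 (pos 8,9,10,11,12,13,14,15,24,25,26,27,28,29,30,31): XOR of data positions = 1⊕0⊕0⊕0⊕0⊕0⊕0⊕1⊕1⊕0⊕1⊕0⊕1⊕1⊕1 = 1
p16 (pos 16,17,18,19,20,21,22,23,24,25,26,27,28,29,30,31): XOR of data positions = 0⊕0⊕0⊕1⊕1⊕0⊕1⊕1⊕1⊕0⊕1⊕0⊕1⊕1⊕1 = 1
Codeword: 0001100110000001000110111010111

0001100110000001000110111010111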